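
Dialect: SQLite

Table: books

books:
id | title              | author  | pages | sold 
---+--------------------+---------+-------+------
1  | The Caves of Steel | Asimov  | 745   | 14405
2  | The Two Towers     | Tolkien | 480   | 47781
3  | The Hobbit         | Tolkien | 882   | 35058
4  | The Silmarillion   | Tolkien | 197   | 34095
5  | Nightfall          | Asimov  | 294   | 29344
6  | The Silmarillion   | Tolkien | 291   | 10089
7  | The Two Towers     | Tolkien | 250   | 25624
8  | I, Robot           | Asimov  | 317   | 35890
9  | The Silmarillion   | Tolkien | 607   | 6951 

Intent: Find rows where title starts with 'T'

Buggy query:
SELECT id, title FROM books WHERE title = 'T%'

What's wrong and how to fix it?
Bug: Wildcards only work with LIKE; '=' treats '%' as a literal character

Fix: Replace '=' with LIKE so 'T%' is treated as a pattern

Corrected query:
SELECT id, title FROM books WHERE title LIKE 'T%'

Result:
id | title             
---+-------------------
1  | The Caves of Steel
2  | The Two Towers    
3  | The Hobbit        
4  | The Silmarillion  
6  | The Silmarillion  
7  | The Two Towers    
9  | The Silmarillion  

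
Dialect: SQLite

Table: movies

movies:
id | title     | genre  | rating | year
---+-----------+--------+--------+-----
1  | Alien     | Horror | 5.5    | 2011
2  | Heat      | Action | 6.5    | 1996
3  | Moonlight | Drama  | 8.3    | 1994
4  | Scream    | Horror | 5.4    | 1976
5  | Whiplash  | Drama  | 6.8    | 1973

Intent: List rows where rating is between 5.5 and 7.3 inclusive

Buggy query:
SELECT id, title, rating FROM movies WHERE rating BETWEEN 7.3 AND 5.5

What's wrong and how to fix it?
Bug: BETWEEN expects the lower bound first; with 7.3 AND 5.5 the range is empty

Fix: Write BETWEEN 5.5 AND 7.3

Corrected query:
SELECT id, title, rating FROM movies WHERE rating BETWEEN 5.5 AND 7.3

Result:
id | title    | rating
---+----------+-------
1  | Alien    | 5.5   
2  | Heat     | 6.5   
5  | Whiplash | 6.8   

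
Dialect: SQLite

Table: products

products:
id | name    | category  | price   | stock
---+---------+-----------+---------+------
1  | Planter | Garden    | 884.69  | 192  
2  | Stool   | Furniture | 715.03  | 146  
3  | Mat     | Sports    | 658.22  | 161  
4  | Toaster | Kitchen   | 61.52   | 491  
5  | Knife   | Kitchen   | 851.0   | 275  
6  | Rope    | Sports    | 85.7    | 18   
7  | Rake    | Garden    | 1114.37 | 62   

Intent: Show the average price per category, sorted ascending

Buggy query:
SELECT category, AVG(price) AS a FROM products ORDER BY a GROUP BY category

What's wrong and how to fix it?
Bug: GROUP BY must precede ORDER BY

Fix: Reorder: SELECT … FROM … GROUP BY … ORDER BY …

Corrected query:
SELECT category, AVG(price) AS a FROM products GROUP BY category ORDER BY a

Result:
category  | a     
----------+-------
Sports    | 371.96
Kitchen   | 456.26
Furniture | 715.03
Garden    | 999.53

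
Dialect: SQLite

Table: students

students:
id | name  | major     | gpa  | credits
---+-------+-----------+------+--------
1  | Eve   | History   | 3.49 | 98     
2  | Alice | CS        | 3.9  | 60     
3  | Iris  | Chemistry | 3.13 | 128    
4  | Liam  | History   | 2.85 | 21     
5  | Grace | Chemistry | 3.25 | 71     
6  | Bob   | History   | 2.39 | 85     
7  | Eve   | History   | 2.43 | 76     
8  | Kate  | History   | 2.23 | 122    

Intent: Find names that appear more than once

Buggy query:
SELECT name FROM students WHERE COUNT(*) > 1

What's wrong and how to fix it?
Bug: COUNT(*) is an aggregate and cannot be used in WHERE

Fix: GROUP BY name, then filter groups with HAVING COUNT(*) > 1

Corrected query:
SELECT name FROM students GROUP BY name HAVING COUNT(*) > 1

Result:
name
----
Eve 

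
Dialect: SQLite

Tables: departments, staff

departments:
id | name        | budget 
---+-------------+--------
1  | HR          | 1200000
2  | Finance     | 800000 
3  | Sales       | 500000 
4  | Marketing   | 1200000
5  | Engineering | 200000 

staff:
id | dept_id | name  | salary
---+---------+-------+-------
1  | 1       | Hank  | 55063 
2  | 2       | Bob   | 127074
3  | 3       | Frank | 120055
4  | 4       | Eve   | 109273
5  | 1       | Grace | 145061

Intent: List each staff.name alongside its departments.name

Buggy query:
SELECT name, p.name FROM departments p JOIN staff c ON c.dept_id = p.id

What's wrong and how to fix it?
Bug: 'name' exists in both joined tables, so the database can't tell which one is meant

Fix: Qualify the column with its table alias (c.name)

Corrected query:
SELECT c.name, p.name FROM departments p JOIN staff c ON c.dept_id = p.id

Result:
name  | name     
------+----------
Hank  | HR       
Bob   | Finance  
Frank | Sales    
Eve   | Marketing
Grace | HR       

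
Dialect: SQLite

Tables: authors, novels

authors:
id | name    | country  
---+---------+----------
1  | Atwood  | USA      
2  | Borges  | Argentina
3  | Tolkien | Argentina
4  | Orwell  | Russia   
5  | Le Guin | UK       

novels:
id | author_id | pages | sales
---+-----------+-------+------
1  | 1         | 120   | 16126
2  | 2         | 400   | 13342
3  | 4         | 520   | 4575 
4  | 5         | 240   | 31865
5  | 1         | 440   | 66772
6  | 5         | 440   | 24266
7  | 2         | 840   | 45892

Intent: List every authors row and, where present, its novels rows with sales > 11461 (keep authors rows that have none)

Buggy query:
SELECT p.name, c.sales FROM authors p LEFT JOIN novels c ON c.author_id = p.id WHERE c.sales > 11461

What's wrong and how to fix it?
Bug: Filtering c.sales in WHERE discards the NULL rows produced by LEFT JOIN, turning it into an inner join

Fix: Put 'c.sales > 11461' in the JOIN's ON clause instead of WHERE

Corrected query:
SELECT p.name, c.sales FROM authors p LEFT JOIN novels c ON c.author_id = p.id AND c.sales > 11461

Result:
name    | sales
--------+------
Atwood  | 16126
Atwood  | 66772
Borges  | 13342
Borges  | 45892
Tolkien | NULL 
Orwell  | NULL 
Le Guin | 24266
Le Guin | 31865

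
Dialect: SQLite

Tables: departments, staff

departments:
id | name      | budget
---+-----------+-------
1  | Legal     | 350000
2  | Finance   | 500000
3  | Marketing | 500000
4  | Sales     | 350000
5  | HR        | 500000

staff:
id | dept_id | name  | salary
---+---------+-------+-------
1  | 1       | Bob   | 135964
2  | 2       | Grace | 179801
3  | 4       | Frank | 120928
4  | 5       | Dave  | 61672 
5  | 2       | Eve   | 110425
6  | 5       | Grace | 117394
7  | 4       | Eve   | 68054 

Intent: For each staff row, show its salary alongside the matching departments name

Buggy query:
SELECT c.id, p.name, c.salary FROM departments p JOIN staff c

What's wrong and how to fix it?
Bug: Missing join condition: each staff row is matched to all departments rows instead of just its own

Fix: Add ON c.dept_id = p.id to the JOIN

Corrected query:
SELECT c.id, p.name, c.salary FROM departments p JOIN staff c ON c.dept_id = p.id

Result:
id | name    | salary
---+---------+-------
1  | Legal   | 135964
2  | Finance | 179801
3  | Sales   | 120928
4  | HR      | 61672 
5  | Finance | 110425
6  | HR      | 117394
7  | Sales   | 68054 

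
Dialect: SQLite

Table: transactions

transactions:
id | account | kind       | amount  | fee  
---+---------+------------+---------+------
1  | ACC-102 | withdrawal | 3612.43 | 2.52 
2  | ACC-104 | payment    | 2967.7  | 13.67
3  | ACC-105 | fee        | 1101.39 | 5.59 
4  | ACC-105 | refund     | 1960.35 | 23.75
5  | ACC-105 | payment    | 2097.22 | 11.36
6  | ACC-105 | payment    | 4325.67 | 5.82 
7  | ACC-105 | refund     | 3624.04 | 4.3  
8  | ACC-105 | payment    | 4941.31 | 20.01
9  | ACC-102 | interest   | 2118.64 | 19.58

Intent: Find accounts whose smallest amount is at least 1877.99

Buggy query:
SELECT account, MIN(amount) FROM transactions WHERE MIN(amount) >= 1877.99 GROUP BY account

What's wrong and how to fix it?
Bug: Aggregates like MIN are computed per group after WHERE runs

Fix: Replace WHERE with HAVING after the GROUP BY

Corrected query:
SELECT account, MIN(amount) FROM transactions GROUP BY account HAVING MIN(amount) >= 1877.99

Result:
account | MIN(amount)
--------+------------
ACC-102 | 2118.64    
ACC-104 | 2967.7     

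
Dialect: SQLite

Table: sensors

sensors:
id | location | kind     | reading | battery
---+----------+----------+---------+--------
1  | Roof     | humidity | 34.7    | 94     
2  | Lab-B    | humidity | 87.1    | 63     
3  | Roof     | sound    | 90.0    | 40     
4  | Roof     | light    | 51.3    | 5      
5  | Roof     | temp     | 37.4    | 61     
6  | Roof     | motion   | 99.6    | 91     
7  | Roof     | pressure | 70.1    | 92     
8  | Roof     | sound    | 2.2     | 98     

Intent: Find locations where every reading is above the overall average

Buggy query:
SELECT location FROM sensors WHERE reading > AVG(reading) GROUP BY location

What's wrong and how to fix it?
Bug: AVG() is an aggregate; it can't sit directly in WHERE

Fix: Compute the overall average in a scalar subquery and compare each group's MIN against it in HAVING

Corrected query:
SELECT location FROM sensors GROUP BY location HAVING MIN(reading) > (SELECT AVG(reading) FROM sensors)

Result:
location
--------
Lab-B   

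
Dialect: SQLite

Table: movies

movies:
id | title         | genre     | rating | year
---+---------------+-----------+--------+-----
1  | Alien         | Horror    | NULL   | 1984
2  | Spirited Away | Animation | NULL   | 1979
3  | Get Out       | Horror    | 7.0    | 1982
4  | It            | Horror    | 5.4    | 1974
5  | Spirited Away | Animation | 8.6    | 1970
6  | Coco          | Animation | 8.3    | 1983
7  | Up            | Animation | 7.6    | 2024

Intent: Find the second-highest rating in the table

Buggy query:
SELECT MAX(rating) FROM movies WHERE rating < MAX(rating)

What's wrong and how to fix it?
Bug: MAX(rating) on the right of the comparison is an aggregate-in-WHERE error

Fix: Compute the overall MAX in a subquery, then take MAX of rows below it

Corrected query:
SELECT MAX(rating) FROM movies WHERE rating < (SELECT MAX(rating) FROM movies)

Result:
MAX(rating)
-----------
8.3        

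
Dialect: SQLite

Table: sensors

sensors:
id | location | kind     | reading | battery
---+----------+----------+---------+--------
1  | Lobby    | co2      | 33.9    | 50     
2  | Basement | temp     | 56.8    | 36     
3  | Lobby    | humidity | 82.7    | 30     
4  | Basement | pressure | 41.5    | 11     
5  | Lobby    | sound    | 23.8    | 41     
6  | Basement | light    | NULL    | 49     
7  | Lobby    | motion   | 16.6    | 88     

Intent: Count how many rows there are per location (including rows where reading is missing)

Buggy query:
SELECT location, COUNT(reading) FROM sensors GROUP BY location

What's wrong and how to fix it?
Bug: COUNT(reading) skips NULLs, so groups with missing reading are undercounted

Fix: Replace COUNT(reading) with COUNT(*)

Corrected query:
SELECT location, COUNT(*) FROM sensors GROUP BY location

Result:
location | COUNT(*)
---------+---------
Basement | 3       
Lobby    | 4       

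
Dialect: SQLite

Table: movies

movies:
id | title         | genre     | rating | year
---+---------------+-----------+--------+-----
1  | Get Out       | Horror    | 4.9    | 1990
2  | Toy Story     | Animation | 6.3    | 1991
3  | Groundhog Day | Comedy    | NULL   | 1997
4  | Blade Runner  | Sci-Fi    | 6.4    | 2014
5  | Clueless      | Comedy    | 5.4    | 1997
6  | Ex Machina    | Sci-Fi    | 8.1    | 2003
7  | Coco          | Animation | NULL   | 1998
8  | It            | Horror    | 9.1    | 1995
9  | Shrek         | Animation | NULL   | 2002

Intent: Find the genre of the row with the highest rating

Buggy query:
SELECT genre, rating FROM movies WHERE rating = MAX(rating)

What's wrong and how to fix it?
Bug: WHERE is evaluated per row; an aggregate over the whole table isn't defined there

Fix: Use a subquery: WHERE rating = (SELECT MAX(rating) FROM movies)

Corrected query:
SELECT genre, rating FROM movies WHERE rating = (SELECT MAX(rating) FROM movies)

Result:
genre  | rating
-------+-------
Horror | 9.1   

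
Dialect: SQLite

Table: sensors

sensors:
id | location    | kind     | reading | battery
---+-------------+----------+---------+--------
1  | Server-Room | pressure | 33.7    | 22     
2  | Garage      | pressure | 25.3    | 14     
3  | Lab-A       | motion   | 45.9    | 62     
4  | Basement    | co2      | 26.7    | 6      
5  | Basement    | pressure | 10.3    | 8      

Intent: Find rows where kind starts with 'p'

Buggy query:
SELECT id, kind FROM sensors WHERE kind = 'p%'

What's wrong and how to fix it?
Bug: '=' compares the literal string including the % character; pattern matching needs LIKE

Fix: Use LIKE for wildcard pattern matching

Corrected query:
SELECT id, kind FROM sensors WHERE kind LIKE 'p%'

Result:
id | kind    
---+---------
1  | pressure
2  | pressure
5  | pressure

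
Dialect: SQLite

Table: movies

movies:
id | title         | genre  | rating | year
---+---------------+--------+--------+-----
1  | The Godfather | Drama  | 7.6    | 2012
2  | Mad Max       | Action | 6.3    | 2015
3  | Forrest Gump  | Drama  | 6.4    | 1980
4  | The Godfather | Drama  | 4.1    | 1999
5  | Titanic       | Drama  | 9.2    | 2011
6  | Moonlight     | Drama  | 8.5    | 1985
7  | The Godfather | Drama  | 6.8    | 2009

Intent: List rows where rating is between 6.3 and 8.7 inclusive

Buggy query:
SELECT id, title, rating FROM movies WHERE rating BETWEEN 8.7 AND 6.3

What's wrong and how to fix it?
Bug: The bounds are reversed; BETWEEN a AND b requires a <= b to match anything

Fix: Swap the bounds so the smaller value comes first

Corrected query:
SELECT id, title, rating FROM movies WHERE rating BETWEEN 6.3 AND 8.7

Result:
id | title         | rating
---+---------------+-------
1  | The Godfather | 7.6   
2  | Mad Max       | 6.3   
3  | Forrest Gump  | 6.4   
6  | Moonlight     | 8.5   
7  | The Godfather | 6.8   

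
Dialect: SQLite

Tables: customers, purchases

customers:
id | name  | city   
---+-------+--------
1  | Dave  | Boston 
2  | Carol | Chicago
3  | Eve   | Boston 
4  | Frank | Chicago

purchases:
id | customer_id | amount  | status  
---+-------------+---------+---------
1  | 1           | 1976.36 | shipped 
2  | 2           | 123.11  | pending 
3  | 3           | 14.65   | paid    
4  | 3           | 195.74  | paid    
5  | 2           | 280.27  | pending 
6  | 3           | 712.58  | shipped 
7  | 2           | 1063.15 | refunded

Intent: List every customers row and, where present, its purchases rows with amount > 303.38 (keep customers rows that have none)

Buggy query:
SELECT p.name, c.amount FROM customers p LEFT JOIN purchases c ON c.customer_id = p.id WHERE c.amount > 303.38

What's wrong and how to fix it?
Bug: A WHERE condition on the right-hand table after LEFT JOIN drops unmatched parents

Fix: Put 'c.amount > 303.38' in the JOIN's ON clause instead of WHERE

Corrected query:
SELECT p.name, c.amount FROM customers p LEFT JOIN purchases c ON c.customer_id = p.id AND c.amount > 303.38

Result:
name  | amount 
------+--------
Dave  | 1976.36
Carol | 1063.15
Eve   | 712.58 
Frank | NULL   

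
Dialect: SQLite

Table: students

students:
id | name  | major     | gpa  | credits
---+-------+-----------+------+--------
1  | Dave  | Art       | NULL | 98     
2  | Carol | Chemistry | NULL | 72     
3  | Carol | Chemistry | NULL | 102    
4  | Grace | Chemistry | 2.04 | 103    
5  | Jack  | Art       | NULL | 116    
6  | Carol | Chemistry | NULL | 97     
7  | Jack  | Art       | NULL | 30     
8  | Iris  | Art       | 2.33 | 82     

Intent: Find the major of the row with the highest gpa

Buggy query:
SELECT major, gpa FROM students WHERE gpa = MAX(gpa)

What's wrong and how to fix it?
Bug: MAX(gpa) is an aggregate and cannot be used directly in WHERE

Fix: Wrap MAX in a scalar subquery so WHERE compares against a single value

Corrected query:
SELECT major, gpa FROM students WHERE gpa = (SELECT MAX(gpa) FROM students)

Result:
major | gpa 
------+-----
Art   | 2.33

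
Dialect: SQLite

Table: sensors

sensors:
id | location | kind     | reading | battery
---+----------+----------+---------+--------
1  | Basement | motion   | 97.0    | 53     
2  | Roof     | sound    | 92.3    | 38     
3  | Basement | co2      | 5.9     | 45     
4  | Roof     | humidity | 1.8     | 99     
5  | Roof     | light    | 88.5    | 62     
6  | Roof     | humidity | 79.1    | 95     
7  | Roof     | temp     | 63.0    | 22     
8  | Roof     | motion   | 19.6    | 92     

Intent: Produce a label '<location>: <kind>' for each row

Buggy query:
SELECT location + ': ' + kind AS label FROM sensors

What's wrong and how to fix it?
Bug: '+' is numeric addition; on text columns SQLite converts them to 0 instead of concatenating

Fix: Replace + with || to concatenate text

Corrected query:
SELECT location || ': ' || kind AS label FROM sensors

Result:
label           
----------------
Basement: motion
Roof: sound     
Basement: co2   
Roof: humidity  
Roof: light     
Roof: humidity  
Roof: temp      
Roof: motion    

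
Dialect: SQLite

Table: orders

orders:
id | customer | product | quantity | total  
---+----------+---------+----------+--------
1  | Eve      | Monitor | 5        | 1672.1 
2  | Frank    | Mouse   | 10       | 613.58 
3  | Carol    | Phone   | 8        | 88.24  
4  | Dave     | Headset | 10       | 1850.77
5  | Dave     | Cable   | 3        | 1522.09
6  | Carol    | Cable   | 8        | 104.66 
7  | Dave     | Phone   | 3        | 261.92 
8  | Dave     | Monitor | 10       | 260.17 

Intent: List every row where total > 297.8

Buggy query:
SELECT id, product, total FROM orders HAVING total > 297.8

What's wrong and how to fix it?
Bug: HAVING filters the output of aggregation, but this query has no GROUP BY and no aggregate functions, so SQLite rejects it (HAVING clause on a non-aggregate query); the condition here is per row

Fix: Replace HAVING with WHERE since the condition applies to individual rows

Corrected query:
SELECT id, product, total FROM orders WHERE total > 297.8

Result:
id | product | total  
---+---------+--------
1  | Monitor | 1672.1 
2  | Mouse   | 613.58 
4  | Headset | 1850.77
5  | Cable   | 1522.09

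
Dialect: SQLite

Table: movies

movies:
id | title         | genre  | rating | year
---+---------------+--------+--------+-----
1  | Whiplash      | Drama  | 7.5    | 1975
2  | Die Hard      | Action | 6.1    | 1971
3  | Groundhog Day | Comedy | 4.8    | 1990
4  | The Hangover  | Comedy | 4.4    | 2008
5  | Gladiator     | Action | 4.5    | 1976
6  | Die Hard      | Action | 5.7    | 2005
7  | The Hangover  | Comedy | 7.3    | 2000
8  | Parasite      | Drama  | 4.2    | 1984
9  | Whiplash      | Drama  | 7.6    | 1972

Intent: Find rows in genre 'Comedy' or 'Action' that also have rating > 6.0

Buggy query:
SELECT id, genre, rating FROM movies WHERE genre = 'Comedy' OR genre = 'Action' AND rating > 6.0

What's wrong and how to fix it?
Bug: Without parentheses, AND is evaluated before OR, so the rating filter only applies to the 'Action' branch

Fix: Add parentheses around the OR so the AND applies to both alternatives

Corrected query:
SELECT id, genre, rating FROM movies WHERE (genre = 'Comedy' OR genre = 'Action') AND rating > 6.0

Result:
id | genre  | rating
---+--------+-------
2  | Action | 6.1   
7  | Comedy | 7.3   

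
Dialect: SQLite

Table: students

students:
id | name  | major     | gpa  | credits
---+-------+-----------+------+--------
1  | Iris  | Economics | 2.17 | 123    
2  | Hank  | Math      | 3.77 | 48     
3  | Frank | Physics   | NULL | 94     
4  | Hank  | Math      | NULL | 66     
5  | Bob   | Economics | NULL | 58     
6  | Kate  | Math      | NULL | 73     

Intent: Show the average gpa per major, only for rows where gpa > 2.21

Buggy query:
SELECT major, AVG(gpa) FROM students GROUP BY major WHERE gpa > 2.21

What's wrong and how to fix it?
Bug: WHERE cannot follow GROUP BY

Fix: Place WHERE between FROM and GROUP BY

Corrected query:
SELECT major, AVG(gpa) FROM students WHERE gpa > 2.21 GROUP BY major

Result:
major | AVG(gpa)
------+---------
Math  | 3.77    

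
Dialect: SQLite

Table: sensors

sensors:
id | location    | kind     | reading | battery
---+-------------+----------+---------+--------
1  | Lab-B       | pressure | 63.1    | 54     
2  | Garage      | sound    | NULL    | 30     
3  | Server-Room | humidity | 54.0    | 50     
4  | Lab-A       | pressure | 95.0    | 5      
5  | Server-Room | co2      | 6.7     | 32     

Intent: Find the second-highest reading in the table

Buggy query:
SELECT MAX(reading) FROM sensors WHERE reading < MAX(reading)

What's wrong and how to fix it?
Bug: MAX(reading) on the right of the comparison is an aggregate-in-WHERE error

Fix: Compute the overall MAX in a subquery, then take MAX of rows below it

Corrected query:
SELECT MAX(reading) FROM sensors WHERE reading < (SELECT MAX(reading) FROM sensors)

Result:
MAX(reading)
------------
63.1        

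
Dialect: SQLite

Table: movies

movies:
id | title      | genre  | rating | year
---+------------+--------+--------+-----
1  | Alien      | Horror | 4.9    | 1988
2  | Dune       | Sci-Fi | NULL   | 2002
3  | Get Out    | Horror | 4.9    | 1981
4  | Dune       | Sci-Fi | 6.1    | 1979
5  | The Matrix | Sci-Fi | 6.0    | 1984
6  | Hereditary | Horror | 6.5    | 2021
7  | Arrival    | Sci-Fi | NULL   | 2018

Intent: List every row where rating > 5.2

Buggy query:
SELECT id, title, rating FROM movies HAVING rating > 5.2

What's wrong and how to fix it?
Bug: HAVING filters the output of aggregation, but this query has no GROUP BY and no aggregate functions, so SQLite rejects it (HAVING clause on a non-aggregate query); the condition here is per row

Fix: Replace HAVING with WHERE since the condition applies to individual rows

Corrected query:
SELECT id, title, rating FROM movies WHERE rating > 5.2

Result:
id | title      | rating
---+------------+-------
4  | Dune       | 6.1   
5  | The Matrix | 6     
6  | Hereditary | 6.5   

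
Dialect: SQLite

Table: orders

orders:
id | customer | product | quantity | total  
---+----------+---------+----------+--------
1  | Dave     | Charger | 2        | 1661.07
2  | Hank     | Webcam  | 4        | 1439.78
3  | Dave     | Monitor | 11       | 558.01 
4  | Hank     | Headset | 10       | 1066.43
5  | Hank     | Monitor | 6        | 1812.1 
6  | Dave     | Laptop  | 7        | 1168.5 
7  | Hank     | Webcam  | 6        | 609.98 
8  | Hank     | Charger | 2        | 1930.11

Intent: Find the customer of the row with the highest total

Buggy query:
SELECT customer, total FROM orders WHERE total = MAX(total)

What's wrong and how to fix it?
Bug: WHERE is evaluated per row; an aggregate over the whole table isn't defined there

Fix: Wrap MAX in a scalar subquery so WHERE compares against a single value

Corrected query:
SELECT customer, total FROM orders WHERE total = (SELECT MAX(total) FROM orders)

Result:
customer | total  
---------+--------
Hank     | 1930.11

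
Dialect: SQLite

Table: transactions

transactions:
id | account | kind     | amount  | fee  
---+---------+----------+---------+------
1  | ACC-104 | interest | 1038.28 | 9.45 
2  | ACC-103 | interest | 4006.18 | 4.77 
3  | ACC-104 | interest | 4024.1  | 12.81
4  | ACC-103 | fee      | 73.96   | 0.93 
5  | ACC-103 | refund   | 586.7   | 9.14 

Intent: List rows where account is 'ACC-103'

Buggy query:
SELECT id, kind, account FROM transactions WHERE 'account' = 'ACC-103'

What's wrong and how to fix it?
Bug: 'account' in single quotes is a string literal, not the column; the comparison is literal-vs-literal and never true

Fix: Remove the quotes around the column name (or use double quotes for an identifier)

Corrected query:
SELECT id, kind, account FROM transactions WHERE account = 'ACC-103'

Result:
id | kind     | account
---+----------+--------
2  | interest | ACC-103
4  | fee      | ACC-103
5  | refund   | ACC-103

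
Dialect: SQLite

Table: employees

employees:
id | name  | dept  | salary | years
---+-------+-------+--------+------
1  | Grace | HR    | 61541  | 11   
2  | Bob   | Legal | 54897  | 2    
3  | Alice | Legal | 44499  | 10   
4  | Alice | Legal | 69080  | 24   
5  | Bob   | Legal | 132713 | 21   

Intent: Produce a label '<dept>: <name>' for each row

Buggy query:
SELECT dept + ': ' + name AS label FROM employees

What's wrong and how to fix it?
Bug: '+' is numeric addition; on text columns SQLite converts them to 0 instead of concatenating

Fix: Replace + with || to concatenate text

Corrected query:
SELECT dept || ': ' || name AS label FROM employees

Result:
label       
------------
HR: Grace   
Legal: Bob  
Legal: Alice
Legal: Alice
Legal: Bob  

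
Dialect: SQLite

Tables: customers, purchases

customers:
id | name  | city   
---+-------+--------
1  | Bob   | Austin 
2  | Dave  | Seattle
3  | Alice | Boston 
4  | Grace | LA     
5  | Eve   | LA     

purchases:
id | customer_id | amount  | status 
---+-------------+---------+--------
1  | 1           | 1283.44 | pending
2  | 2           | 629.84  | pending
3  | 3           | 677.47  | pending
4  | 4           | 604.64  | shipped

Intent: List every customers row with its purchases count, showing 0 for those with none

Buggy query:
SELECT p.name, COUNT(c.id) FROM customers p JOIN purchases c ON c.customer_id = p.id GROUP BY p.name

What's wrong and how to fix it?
Bug: An inner join excludes parents with zero children

Fix: Use LEFT JOIN so parents without children still appear (COUNT(c.id) gives 0)

Corrected query:
SELECT p.name, COUNT(c.id) FROM customers p LEFT JOIN purchases c ON c.customer_id = p.id GROUP BY p.name

Result:
name  | COUNT(c.id)
------+------------
Alice | 1          
Bob   | 1          
Dave  | 1          
Eve   | 0          
Grace | 1          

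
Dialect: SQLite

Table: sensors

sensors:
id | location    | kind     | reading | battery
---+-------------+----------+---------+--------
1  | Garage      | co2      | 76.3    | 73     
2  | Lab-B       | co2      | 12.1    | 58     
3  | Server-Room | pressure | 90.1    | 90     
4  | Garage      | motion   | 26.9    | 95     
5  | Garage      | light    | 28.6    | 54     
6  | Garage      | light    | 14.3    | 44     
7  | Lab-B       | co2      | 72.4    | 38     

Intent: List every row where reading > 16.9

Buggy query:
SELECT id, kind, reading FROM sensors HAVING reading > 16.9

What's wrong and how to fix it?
Bug: HAVING filters the output of aggregation, but this query has no GROUP BY and no aggregate functions, so SQLite rejects it (HAVING clause on a non-aggregate query); the condition here is per row

Fix: Use WHERE for row-level filtering

Corrected query:
SELECT id, kind, reading FROM sensors WHERE reading > 16.9

Result:
id | kind     | reading
---+----------+--------
1  | co2      | 76.3   
3  | pressure | 90.1   
4  | motion   | 26.9   
5  | light    | 28.6   
7  | co2      | 72.4   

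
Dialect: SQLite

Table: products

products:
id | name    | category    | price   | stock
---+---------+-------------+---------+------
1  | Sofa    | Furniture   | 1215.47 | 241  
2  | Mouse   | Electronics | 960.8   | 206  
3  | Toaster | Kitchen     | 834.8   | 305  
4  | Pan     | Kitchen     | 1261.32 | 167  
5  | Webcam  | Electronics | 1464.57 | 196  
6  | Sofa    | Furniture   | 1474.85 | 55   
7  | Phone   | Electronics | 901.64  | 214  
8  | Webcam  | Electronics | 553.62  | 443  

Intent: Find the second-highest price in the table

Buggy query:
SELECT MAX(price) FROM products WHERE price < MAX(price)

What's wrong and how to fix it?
Bug: MAX(price) on the right of the comparison is an aggregate-in-WHERE error

Fix: Put the inner MAX in a scalar subquery

Corrected query:
SELECT MAX(price) FROM products WHERE price < (SELECT MAX(price) FROM products)

Result:
MAX(price)
----------
1464.57   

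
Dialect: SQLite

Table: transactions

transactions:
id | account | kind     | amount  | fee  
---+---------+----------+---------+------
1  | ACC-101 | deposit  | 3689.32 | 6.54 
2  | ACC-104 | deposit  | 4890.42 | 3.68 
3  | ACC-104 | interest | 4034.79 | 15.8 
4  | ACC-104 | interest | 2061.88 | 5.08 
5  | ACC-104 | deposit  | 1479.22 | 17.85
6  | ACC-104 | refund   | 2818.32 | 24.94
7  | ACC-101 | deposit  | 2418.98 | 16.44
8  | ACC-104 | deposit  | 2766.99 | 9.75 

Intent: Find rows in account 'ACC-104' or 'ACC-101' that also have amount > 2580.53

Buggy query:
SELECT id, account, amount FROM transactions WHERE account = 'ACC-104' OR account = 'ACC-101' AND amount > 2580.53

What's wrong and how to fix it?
Bug: AND binds tighter than OR, so this parses as account = 'ACC-104' OR (account = 'ACC-101' AND amount > 2580.53)

Fix: Add parentheses around the OR so the AND applies to both alternatives

Corrected query:
SELECT id, account, amount FROM transactions WHERE (account = 'ACC-104' OR account = 'ACC-101') AND amount > 2580.53

Result:
id | account | amount 
---+---------+--------
1  | ACC-101 | 3689.32
2  | ACC-104 | 4890.42
3  | ACC-104 | 4034.79
6  | ACC-104 | 2818.32
8  | ACC-104 | 2766.99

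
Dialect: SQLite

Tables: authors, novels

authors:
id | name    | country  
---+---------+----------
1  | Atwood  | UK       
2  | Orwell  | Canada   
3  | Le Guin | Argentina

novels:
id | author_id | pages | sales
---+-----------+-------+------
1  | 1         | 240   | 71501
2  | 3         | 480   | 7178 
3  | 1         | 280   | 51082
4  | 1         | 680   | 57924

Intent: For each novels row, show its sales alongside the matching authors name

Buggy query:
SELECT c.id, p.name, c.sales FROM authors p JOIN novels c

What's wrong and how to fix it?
Bug: JOIN with no ON clause produces a cartesian product; every novels row pairs with every authors row

Fix: Add ON c.author_id = p.id to the JOIN

Corrected query:
SELECT c.id, p.name, c.sales FROM authors p JOIN novels c ON c.author_id = p.id

Result:
id | name    | sales
---+---------+------
1  | Atwood  | 71501
2  | Le Guin | 7178 
3  | Atwood  | 51082
4  | Atwood  | 57924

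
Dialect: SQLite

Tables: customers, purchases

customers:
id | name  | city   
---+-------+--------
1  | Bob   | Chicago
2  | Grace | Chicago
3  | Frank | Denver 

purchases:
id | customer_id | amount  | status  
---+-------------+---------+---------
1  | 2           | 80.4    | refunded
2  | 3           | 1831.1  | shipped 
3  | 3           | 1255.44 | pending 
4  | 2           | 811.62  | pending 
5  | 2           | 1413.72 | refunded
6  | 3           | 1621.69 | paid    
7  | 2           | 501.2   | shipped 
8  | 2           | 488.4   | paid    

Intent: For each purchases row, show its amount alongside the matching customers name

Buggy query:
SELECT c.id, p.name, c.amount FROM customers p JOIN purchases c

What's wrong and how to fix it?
Bug: Missing join condition: each purchases row is matched to all customers rows instead of just its own

Fix: Add ON c.customer_id = p.id to the JOIN

Corrected query:
SELECT c.id, p.name, c.amount FROM customers p JOIN purchases c ON c.customer_id = p.id

Result:
id | name  | amount 
---+-------+--------
1  | Grace | 80.4   
2  | Frank | 1831.1 
3  | Frank | 1255.44
4  | Grace | 811.62 
5  | Grace | 1413.72
6  | Frank | 1621.69
7  | Grace | 501.2  
8  | Grace | 488.4  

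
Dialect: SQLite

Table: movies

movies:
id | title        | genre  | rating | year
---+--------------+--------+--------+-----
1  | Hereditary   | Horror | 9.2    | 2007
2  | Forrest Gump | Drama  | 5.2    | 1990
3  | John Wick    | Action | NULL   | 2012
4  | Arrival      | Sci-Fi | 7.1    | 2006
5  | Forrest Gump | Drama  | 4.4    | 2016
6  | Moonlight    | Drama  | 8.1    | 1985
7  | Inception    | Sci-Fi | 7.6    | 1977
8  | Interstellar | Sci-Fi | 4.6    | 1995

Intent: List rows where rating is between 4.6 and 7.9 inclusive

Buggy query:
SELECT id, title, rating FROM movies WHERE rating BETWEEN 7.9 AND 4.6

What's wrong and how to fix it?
Bug: BETWEEN expects the lower bound first; with 7.9 AND 4.6 the range is empty

Fix: Write BETWEEN 4.6 AND 7.9

Corrected query:
SELECT id, title, rating FROM movies WHERE rating BETWEEN 4.6 AND 7.9

Result:
id | title        | rating
---+--------------+-------
2  | Forrest Gump | 5.2   
4  | Arrival      | 7.1   
7  | Inception    | 7.6   
8  | Interstellar | 4.6   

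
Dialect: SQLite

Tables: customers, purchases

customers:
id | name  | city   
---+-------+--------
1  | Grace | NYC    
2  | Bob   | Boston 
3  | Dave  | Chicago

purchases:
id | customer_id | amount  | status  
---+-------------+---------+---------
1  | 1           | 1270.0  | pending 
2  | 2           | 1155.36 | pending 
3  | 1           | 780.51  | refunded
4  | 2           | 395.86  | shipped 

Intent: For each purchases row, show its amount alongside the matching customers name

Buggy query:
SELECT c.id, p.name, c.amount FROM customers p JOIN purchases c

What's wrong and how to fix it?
Bug: Missing join condition: each purchases row is matched to all customers rows instead of just its own

Fix: Specify the join condition linking the foreign key to the parent id

Corrected query:
SELECT c.id, p.name, c.amount FROM customers p JOIN purchases c ON c.customer_id = p.id

Result:
id | name  | amount 
---+-------+--------
1  | Grace | 1270   
2  | Bob   | 1155.36
3  | Grace | 780.51 
4  | Bob   | 395.86 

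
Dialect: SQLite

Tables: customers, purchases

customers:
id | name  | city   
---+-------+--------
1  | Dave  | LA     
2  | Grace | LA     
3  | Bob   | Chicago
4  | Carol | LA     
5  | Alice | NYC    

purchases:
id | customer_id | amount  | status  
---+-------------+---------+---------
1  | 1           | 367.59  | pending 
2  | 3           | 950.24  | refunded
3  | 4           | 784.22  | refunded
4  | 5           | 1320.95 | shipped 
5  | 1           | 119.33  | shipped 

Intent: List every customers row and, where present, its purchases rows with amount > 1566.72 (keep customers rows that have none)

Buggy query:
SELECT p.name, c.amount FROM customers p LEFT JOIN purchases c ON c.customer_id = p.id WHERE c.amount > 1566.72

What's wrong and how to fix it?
Bug: Filtering c.amount in WHERE discards the NULL rows produced by LEFT JOIN, turning it into an inner join

Fix: Put 'c.amount > 1566.72' in the JOIN's ON clause instead of WHERE

Corrected query:
SELECT p.name, c.amount FROM customers p LEFT JOIN purchases c ON c.customer_id = p.id AND c.amount > 1566.72

Result:
name  | amount
------+-------
Dave  | NULL  
Grace | NULL  
Bob   | NULL  
Carol | NULL  
Alice | NULL  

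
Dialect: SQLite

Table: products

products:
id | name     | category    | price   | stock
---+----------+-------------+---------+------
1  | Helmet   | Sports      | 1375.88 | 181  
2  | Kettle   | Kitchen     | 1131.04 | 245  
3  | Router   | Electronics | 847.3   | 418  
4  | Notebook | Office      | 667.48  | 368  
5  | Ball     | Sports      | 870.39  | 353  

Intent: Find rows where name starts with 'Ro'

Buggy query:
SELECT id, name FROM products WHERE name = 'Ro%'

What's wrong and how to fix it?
Bug: '=' compares the literal string including the % character; pattern matching needs LIKE

Fix: Use LIKE for wildcard pattern matching

Corrected query:
SELECT id, name FROM products WHERE name LIKE 'Ro%'

Result:
id | name  
---+-------
3  | Router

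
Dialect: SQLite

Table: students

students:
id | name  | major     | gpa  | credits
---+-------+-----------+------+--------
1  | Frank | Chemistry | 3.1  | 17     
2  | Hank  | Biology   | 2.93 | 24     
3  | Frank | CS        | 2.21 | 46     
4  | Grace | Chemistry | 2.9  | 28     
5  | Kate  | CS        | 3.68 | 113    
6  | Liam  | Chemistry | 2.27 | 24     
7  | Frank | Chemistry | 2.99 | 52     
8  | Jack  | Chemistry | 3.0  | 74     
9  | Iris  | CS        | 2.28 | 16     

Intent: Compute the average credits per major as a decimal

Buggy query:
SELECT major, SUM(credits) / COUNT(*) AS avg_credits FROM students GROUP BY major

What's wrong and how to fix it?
Bug: Both operands are integers, so '/' performs integer division and truncates

Fix: Cast one side to REAL so the division keeps the fractional part

Corrected query:
SELECT major, SUM(credits) * 1.0 / COUNT(*) AS avg_credits FROM students GROUP BY major

Result:
major     | avg_credits
----------+------------
Biology   | 24         
CS        | 58.333333  
Chemistry | 39         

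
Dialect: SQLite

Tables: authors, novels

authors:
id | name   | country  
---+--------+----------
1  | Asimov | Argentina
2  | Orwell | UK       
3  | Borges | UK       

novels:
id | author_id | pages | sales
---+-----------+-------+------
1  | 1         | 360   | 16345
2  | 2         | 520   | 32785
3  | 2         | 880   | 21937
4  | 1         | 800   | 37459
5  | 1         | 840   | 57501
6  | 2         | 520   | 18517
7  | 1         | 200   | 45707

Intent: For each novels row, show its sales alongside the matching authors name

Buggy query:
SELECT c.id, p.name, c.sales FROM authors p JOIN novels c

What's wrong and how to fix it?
Bug: JOIN with no ON clause produces a cartesian product; every novels row pairs with every authors row

Fix: Specify the join condition linking the foreign key to the parent id

Corrected query:
SELECT c.id, p.name, c.sales FROM authors p JOIN novels c ON c.author_id = p.id

Result:
id | name   | sales
---+--------+------
1  | Asimov | 16345
2  | Orwell | 32785
3  | Orwell | 21937
4  | Asimov | 37459
5  | Asimov | 57501
6  | Orwell | 18517
7  | Asimov | 45707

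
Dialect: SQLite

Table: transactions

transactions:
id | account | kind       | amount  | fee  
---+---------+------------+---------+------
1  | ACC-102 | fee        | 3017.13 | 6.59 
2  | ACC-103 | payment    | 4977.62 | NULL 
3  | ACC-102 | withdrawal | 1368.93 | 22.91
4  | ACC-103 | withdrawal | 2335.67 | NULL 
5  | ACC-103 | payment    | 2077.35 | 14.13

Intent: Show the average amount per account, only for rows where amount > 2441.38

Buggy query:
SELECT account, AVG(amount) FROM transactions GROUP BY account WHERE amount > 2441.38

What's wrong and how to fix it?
Bug: WHERE cannot follow GROUP BY

Fix: Place WHERE between FROM and GROUP BY

Corrected query:
SELECT account, AVG(amount) FROM transactions WHERE amount > 2441.38 GROUP BY account

Result:
account | AVG(amount)
--------+------------
ACC-102 | 3017.13    
ACC-103 | 4977.62    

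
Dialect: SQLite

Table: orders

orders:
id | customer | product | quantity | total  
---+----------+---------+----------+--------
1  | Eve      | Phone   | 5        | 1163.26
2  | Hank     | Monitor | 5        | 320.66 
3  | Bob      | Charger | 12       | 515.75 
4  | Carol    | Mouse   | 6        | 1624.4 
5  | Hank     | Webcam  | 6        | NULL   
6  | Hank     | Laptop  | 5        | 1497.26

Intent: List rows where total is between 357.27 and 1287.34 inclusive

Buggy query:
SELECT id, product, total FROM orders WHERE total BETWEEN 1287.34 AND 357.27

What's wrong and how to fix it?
Bug: The bounds are reversed; BETWEEN a AND b requires a <= b to match anything

Fix: Write BETWEEN 357.27 AND 1287.34

Corrected query:
SELECT id, product, total FROM orders WHERE total BETWEEN 357.27 AND 1287.34

Result:
id | product | total  
---+---------+--------
1  | Phone   | 1163.26
3  | Charger | 515.75 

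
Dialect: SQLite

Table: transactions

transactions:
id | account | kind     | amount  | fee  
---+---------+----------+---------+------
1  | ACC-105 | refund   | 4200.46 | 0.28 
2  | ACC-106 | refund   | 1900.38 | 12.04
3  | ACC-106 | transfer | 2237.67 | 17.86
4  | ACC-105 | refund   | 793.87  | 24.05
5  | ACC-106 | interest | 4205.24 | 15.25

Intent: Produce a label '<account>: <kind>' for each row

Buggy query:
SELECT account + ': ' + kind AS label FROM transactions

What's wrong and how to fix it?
Bug: '+' is numeric addition; on text columns SQLite converts them to 0 instead of concatenating

Fix: Use the || operator for string concatenation

Corrected query:
SELECT account || ': ' || kind AS label FROM transactions

Result:
label            
-----------------
ACC-105: refund  
ACC-106: refund  
ACC-106: transfer
ACC-105: refund  
ACC-106: interest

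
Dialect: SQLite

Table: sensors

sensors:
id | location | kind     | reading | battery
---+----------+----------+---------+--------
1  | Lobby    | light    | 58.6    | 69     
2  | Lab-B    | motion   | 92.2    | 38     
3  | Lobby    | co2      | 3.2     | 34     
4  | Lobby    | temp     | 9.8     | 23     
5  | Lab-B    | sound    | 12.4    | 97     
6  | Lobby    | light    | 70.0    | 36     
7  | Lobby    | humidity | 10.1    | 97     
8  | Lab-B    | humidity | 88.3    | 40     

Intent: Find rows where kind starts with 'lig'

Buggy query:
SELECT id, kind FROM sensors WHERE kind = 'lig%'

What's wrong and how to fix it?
Bug: '=' compares the literal string including the % character; pattern matching needs LIKE

Fix: Use LIKE for wildcard pattern matching

Corrected query:
SELECT id, kind FROM sensors WHERE kind LIKE 'lig%'

Result:
id | kind 
---+------
1  | light
6  | light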